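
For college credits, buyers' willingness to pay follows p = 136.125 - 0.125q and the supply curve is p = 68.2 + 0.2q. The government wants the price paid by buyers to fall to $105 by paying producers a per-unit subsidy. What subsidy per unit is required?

Required subsidy s = $13 per unit

At a buyer price of 105, quantity demanded is 1089 − 8·105 = 249.
Sellers supply 249 only when they receive ps = 68.2 + 0.2·249 = 118.
s = ps − pb = 118 − 105 = 13.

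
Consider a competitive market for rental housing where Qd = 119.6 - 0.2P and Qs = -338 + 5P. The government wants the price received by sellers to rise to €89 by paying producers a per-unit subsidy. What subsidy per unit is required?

At a seller price of 89, quantity supplied is -338 + 5·89 = 107.
Buyers absorb 107 only when they pay Pb with 119.6 − 0.2·Pb = 107, i.e. Pb = 63.
s = Ps − Pb = 89 − 63 = 26.

Required subsidy s = €26 per unit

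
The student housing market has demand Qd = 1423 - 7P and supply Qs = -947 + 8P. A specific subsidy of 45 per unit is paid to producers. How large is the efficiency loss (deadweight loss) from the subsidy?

Pre-subsidy: 1423 - 7P = -947 + 8P gives P* = 158, Q* = 317.
With the subsidy, sellers receive Ps = Pb + 45 for each unit, where Pb is the price buyers pay.
Supply in terms of Pb becomes Qs = -947 + 8(Pb + 45) = -587 + 8Pb. Setting this equal to demand: 1423 - 7Pb = -587 + 8Pb, so Pb = 134.
Sellers receive Ps = 134 + 45 = 179; Q' = 1423 − 7·134 = 485.
The subsidy expands output by 485 − 317 = 168 past the efficient level; on those units the gap between marginal cost and willingness to pay runs from 0 up to 45.
DWL = ½ × 45 × 168 = 3780.

Deadweight loss = 3780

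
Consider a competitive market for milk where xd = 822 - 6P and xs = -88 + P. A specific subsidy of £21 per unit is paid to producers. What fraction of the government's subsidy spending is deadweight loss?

Pre-subsidy: 822 - 6P = -88 + P gives P* = 130, x* = 42.
With the subsidy, sellers receive Ps = Pb + 21 for each unit, where Pb is the price buyers pay.
Supply in terms of Pb becomes xs = -88 + 1(Pb + 21) = -67 + Pb. Setting this equal to demand: 822 - 6Pb = -67 + Pb, so Pb = 127.
Sellers receive Ps = 127 + 21 = 148; x' = 822 − 6·127 = 60.
ΔCS = ½(42 + 60)(130 − 127) = 153; ΔPS = ½(42 + 60)(148 − 130) = 918.
Government spending = 21 × 60 = 1260.
DWL = ½ × 21 × (60 − 42) = 189; fraction = 189 / 1260 = 0.15.

DWL / government spending = 0.15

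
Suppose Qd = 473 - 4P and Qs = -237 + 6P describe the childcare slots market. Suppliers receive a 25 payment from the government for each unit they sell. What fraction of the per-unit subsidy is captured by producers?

Pre-subsidy: 473 - 4P = -237 + 6P gives P* = 71, Q* = 189.
With the subsidy, sellers receive Ps = Pb + 25 for each unit, where Pb is the price buyers pay.
Supply in terms of Pb becomes Qs = -237 + 6(Pb + 25) = -87 + 6Pb. Setting this equal to demand: 473 - 4Pb = -87 + 6Pb, so Pb = 56.
Sellers receive Ps = 56 + 25 = 81; Q' = 473 − 4·56 = 249.
Buyers' price falls by P* − Pb = 71 − 56 = 15; sellers' price rises by Ps − P* = 81 − 71 = 10.
So producers capture 10/25 = 0.4 of each unit of subsidy.

Producer share = 0.4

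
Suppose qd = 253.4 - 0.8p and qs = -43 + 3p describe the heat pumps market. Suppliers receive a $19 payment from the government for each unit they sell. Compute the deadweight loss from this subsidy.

Pre-subsidy: 253.4 - 0.8p = -43 + 3p gives p* = 78, q* = 191.
With the subsidy, sellers receive ps = pb + 19 for each unit, where pb is the price buyers pay.
Supply in terms of pb becomes qs = -43 + 3(pb + 19) = 14 + 3pb. Setting this equal to demand: 253.4 - 0.8pb = 14 + 3pb, so pb = 63.
Sellers receive ps = 63 + 19 = 82; q' = 253.4 − 0.8·63 = 203.
The subsidy expands output by 203 − 191 = 12 past the efficient level; on those units the gap between marginal cost and willingness to pay runs from 0 up to 19.
DWL = ½ × 19 × 12 = 114.

Deadweight loss = $114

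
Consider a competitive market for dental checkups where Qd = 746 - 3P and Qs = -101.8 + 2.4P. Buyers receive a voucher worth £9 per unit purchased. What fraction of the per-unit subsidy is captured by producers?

Producer share = 5/9

Pre-subsidy: 746 - 3P = -101.8 + 2.4P gives P* = 157, Q* = 275.
With the rebate, buyers effectively pay Pb = Ps − 9, where Ps is the price sellers receive.
Demand in terms of Ps becomes Qd = 746 − 3(Ps − 9) = 773 - 3Ps. Setting this equal to supply: 773 - 3Ps = -101.8 + 2.4Ps, so Ps = 162.
Buyers pay Pb = 162 − 9 = 153; Q' = -101.8 + 2.4·162 = 287.
Buyers' price falls by P* − Pb = 157 − 153 = 4; sellers' price rises by Ps − P* = 162 − 157 = 5.
So producers capture 5/9 = 5/9 of each unit of subsidy.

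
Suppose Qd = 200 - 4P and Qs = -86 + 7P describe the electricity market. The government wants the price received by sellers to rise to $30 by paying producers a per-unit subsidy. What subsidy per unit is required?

At a seller price of 30, quantity supplied is -86 + 7·30 = 124.
Buyers absorb 124 only when they pay Pb with 200 − 4·Pb = 124, i.e. Pb = 19.
s = Ps − Pb = 30 − 19 = 11.

Required subsidy s = $11 per unit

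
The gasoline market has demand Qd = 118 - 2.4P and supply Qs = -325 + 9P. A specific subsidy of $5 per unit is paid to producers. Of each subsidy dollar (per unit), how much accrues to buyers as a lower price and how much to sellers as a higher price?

Buyers gain 75/19 per unit; sellers gain 20/19 per unit

Pre-subsidy: 118 - 2.4P = -325 + 9P gives P* = 2215/57, Q* = 470/19.
With the subsidy, sellers receive Ps = Pb + 5 for each unit, where Pb is the price buyers pay.
Supply in terms of Pb becomes Qs = -325 + 9(Pb + 5) = -280 + 9Pb. Setting this equal to demand: 118 - 2.4Pb = -280 + 9Pb, so Pb = 1990/57.
Sellers receive Ps = 1990/57 + 5 = 2275/57; Q' = 118 − 2.4·(1990/57) = 650/19.
Buyers' price falls by P* − Pb = 2215/57 − 1990/57 = 75/19; sellers' price rises by Ps − P* = 2275/57 − 2215/57 = 20/19.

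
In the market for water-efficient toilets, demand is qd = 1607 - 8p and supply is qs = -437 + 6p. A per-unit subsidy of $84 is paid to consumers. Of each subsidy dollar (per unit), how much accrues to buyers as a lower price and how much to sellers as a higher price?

Buyers gain $36 per unit; sellers gain $48 per unit

Pre-subsidy: 1607 - 8p = -437 + 6p gives p* = 146, q* = 439.
With the rebate, buyers effectively pay pb = ps − 84, where ps is the price sellers receive.
Demand in terms of ps becomes qd = 1607 − 8(ps − 84) = 2279 - 8ps. Setting this equal to supply: 2279 - 8ps = -437 + 6ps, so ps = 194.
Buyers pay pb = 194 − 84 = 110; q' = -437 + 6·194 = 727.
Buyers' price falls by p* − pb = 146 − 110 = 36; sellers' price rises by ps − p* = 194 − 146 = 48.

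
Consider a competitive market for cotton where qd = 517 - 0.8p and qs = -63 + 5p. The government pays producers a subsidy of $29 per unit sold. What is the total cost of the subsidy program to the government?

Government cost = $13253

Pre-subsidy: 517 - 0.8p = -63 + 5p gives p* = 100, q* = 437.
With the subsidy, sellers receive ps = pb + 29 for each unit, where pb is the price buyers pay.
Supply in terms of pb becomes qs = -63 + 5(pb + 29) = 82 + 5pb. Setting this equal to demand: 517 - 0.8pb = 82 + 5pb, so pb = 75.
Sellers receive ps = 75 + 29 = 104; q' = 517 − 0.8·75 = 457.
Government outlay = subsidy × quantity = 29 × 457 = 13253.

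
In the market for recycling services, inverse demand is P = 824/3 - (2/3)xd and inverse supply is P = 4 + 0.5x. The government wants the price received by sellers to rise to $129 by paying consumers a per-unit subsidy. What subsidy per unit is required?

At a seller price of 129, quantity supplied is -8 + 2·129 = 250.
Buyers absorb 250 only when they pay Pb = 824/3 − (2/3)·250 = 108.
s = Ps − Pb = 129 − 108 = 21.

Required subsidy s = $21 per unit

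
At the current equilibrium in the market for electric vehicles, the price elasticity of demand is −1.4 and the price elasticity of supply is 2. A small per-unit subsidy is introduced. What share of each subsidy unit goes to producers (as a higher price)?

Producer share = 7/17

For a small subsidy around the equilibrium, the benefit split depends on the relative slopes, which at a point are proportional to the elasticities.
Buyer share = εs/(εs + |εd|) = 2/(2 + 1.4) = 10/17; seller share = |εd|/(εs + |εd|) = 7/17.
So producers capture 7/17 of the subsidy.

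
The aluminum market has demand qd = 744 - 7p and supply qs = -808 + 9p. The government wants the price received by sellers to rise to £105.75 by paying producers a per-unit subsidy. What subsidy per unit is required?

Required subsidy s = £20 per unit

At a seller price of 105.75, quantity supplied is -808 + 9·105.75 = 143.75.
Buyers absorb 143.75 only when they pay pb with 744 − 7·pb = 143.75, i.e. pb = 85.75.
s = ps − pb = 105.75 − 85.75 = 20.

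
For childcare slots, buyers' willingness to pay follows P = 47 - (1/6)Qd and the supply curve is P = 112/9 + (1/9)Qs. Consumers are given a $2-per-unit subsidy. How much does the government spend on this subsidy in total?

Pre-subsidy: 47 - (1/6)Q = 112/9 + (1/9)Q gives Q* = 124.4 and P* = 394/15.
With the rebate, buyers effectively pay Pb = Ps − 2, where Ps is the price sellers receive.
On the curves, Pb = 47 - (1/6)Q and Ps = 112/9 + (1/9)Q; the wedge Ps − Pb = 2 gives 112/9 + (1/9)Q − (47 - (1/6)Q) = 2, so Q' = 131.6.
Then Pb = 47 − (1/6)·131.6 = 376/15 and Ps = 112/9 + (1/9)·131.6 = 406/15.
Government outlay = subsidy × quantity = 2 × 131.6 = 263.2.

Government cost = $263.2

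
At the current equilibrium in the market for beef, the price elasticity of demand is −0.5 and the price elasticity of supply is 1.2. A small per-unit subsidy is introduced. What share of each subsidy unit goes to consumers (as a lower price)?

Consumer share = 12/17

For a small subsidy around the equilibrium, the benefit split depends on the relative slopes, which at a point are proportional to the elasticities.
Buyer share = εs/(εs + |εd|) = 1.2/(1.2 + 0.5) = 12/17; seller share = |εd|/(εs + |εd|) = 5/17.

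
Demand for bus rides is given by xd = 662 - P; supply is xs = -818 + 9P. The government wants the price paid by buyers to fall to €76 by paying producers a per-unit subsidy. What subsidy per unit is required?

At a buyer price of 76, quantity demanded is 662 − 1·76 = 586.
Sellers supply 586 only when they receive Ps with -818 + 9·Ps = 586, i.e. Ps = 156.
s = Ps − Pb = 156 − 76 = 80.

Required subsidy s = €80 per unit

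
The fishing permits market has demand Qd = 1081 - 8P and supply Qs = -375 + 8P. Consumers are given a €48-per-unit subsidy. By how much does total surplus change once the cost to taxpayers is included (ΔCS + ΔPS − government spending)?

Pre-subsidy: 1081 - 8P = -375 + 8P gives P* = 91, Q* = 353.
With the rebate, buyers effectively pay Pb = Ps − 48, where Ps is the price sellers receive.
Demand in terms of Ps becomes Qd = 1081 − 8(Ps − 48) = 1465 - 8Ps. Setting this equal to supply: 1465 - 8Ps = -375 + 8Ps, so Ps = 115.
Buyers pay Pb = 115 − 48 = 67; Q' = -375 + 8·115 = 545.
ΔCS = ½(353 + 545)(91 − 67) = 10776; ΔPS = ½(353 + 545)(115 − 91) = 10776.
Government spending = 48 × 545 = 26160.
Net change = 10776 + 10776 − 26160 = -4608. The loss equals the DWL triangle ½·48·192.

Net change in total surplus = -€4608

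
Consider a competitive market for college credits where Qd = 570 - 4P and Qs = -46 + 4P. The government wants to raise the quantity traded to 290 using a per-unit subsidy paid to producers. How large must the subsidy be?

At Q = 290, invert demand for the buyer price: Pb = (570 − 290)/4 = 70; invert supply for the seller price: Ps = (290 − (-46))/4 = 84.
The subsidy must fill the gap: s = Ps − Pb = 84 − 70 = 14.

Required subsidy s = 14 per unit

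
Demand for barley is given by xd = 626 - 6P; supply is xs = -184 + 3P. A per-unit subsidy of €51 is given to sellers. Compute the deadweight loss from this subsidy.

Deadweight loss = €2601

Pre-subsidy: 626 - 6P = -184 + 3P gives P* = 90, x* = 86.
With the subsidy, sellers receive Ps = Pb + 51 for each unit, where Pb is the price buyers pay.
Supply in terms of Pb becomes xs = -184 + 3(Pb + 51) = -31 + 3Pb. Setting this equal to demand: 626 - 6Pb = -31 + 3Pb, so Pb = 73.
Sellers receive Ps = 73 + 51 = 124; x' = 626 − 6·73 = 188.
The subsidy expands output by 188 − 86 = 102 past the efficient level; on those units the gap between marginal cost and willingness to pay runs from 0 up to 51.
DWL = ½ × 51 × 102 = 2601.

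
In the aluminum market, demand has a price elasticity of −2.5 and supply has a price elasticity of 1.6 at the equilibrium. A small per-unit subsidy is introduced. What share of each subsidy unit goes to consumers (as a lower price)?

Consumer share = 16/41

For a small subsidy around the equilibrium, the benefit split depends on the relative slopes, which at a point are proportional to the elasticities.
Buyer share = εs/(εs + |εd|) = 1.6/(1.6 + 2.5) = 16/41; seller share = |εd|/(εs + |εd|) = 25/41.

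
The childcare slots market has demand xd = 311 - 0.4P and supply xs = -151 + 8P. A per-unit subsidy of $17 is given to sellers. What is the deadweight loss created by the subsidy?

Pre-subsidy: 311 - 0.4P = -151 + 8P gives P* = 55, x* = 289.
With the subsidy, sellers receive Ps = Pb + 17 for each unit, where Pb is the price buyers pay.
Supply in terms of Pb becomes xs = -151 + 8(Pb + 17) = -15 + 8Pb. Setting this equal to demand: 311 - 0.4Pb = -15 + 8Pb, so Pb = 815/21.
Sellers receive Ps = 815/21 + 17 = 1172/21; x' = 311 − 0.4·(815/21) = 6205/21.
The subsidy expands output by 6205/21 − 289 = 136/21 past the efficient level; on those units the gap between marginal cost and willingness to pay runs from 0 up to 17.
DWL = ½ × 17 × 136/21 = 1156/21.

Deadweight loss = 1156/21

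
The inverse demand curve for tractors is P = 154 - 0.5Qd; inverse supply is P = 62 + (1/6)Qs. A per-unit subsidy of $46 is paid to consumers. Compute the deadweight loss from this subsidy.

Deadweight loss = $1587

Pre-subsidy: 154 - 0.5Q = 62 + (1/6)Q gives Q* = 138 and P* = 85.
With the rebate, buyers effectively pay Pb = Ps − 46, where Ps is the price sellers receive.
On the curves, Pb = 154 - 0.5Q and Ps = 62 + (1/6)Q; the wedge Ps − Pb = 46 gives 62 + (1/6)Q − (154 - 0.5Q) = 46, so Q' = 207.
Then Pb = 154 − 0.5·207 = 50.5 and Ps = 62 + (1/6)·207 = 96.5.
The subsidy expands output by 207 − 138 = 69 past the efficient level; on those units the gap between marginal cost and willingness to pay runs from 0 up to 46.
DWL = ½ × 46 × 69 = 1587.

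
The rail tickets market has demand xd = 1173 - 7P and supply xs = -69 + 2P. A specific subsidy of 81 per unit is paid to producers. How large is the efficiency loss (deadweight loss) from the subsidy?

Pre-subsidy: 1173 - 7P = -69 + 2P gives P* = 138, x* = 207.
With the subsidy, sellers receive Ps = Pb + 81 for each unit, where Pb is the price buyers pay.
Supply in terms of Pb becomes xs = -69 + 2(Pb + 81) = 93 + 2Pb. Setting this equal to demand: 1173 - 7Pb = 93 + 2Pb, so Pb = 120.
Sellers receive Ps = 120 + 81 = 201; x' = 1173 − 7·120 = 333.
The subsidy expands output by 333 − 207 = 126 past the efficient level; on those units the gap between marginal cost and willingness to pay runs from 0 up to 81.
DWL = ½ × 81 × 126 = 5103.

Deadweight loss = 5103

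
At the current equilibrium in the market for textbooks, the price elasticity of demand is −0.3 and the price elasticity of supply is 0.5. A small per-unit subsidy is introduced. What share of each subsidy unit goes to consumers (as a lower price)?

Consumer share = 0.625

For a small subsidy around the equilibrium, the benefit split depends on the relative slopes, which at a point are proportional to the elasticities.
Buyer share = εs/(εs + |εd|) = 0.5/(0.5 + 0.3) = 0.625; seller share = |εd|/(εs + |εd|) = 0.375.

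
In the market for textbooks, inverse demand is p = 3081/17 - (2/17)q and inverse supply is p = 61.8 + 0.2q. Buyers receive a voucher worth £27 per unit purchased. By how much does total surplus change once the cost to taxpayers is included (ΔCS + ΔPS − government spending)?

Net change in total surplus = -£1147.5

Pre-subsidy: 3081/17 - (2/17)q = 61.8 + 0.2q gives q* = 376 and p* = 137.
With the rebate, buyers effectively pay pb = ps − 27, where ps is the price sellers receive.
On the curves, pb = 3081/17 - (2/17)q and ps = 61.8 + 0.2q; the wedge ps − pb = 27 gives 61.8 + 0.2q − (3081/17 - (2/17)q) = 27, so q' = 461.
Then pb = 3081/17 − (2/17)·461 = 127 and ps = 61.8 + 0.2·461 = 154.
ΔCS = ½(376 + 461)(137 − 127) = 4185; ΔPS = ½(376 + 461)(154 − 137) = 7114.5.
Government spending = 27 × 461 = 12447.
Net change = 4185 + 7114.5 − 12447 = -1147.5. The loss equals the DWL triangle ½·27·85.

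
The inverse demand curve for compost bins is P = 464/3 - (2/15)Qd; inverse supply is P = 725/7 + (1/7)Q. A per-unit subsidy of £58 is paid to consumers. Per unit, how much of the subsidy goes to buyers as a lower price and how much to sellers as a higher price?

Buyers gain £28 per unit; sellers gain £30 per unit

Pre-subsidy: 464/3 - (2/15)Q = 725/7 + (1/7)Q gives Q* = 185 and P* = 130.
With the rebate, buyers effectively pay Pb = Ps − 58, where Ps is the price sellers receive.
On the curves, Pb = 464/3 - (2/15)Q and Ps = 725/7 + (1/7)Q; the wedge Ps − Pb = 58 gives 725/7 + (1/7)Q − (464/3 - (2/15)Q) = 58, so Q' = 395.
Then Pb = 464/3 − (2/15)·395 = 102 and Ps = 725/7 + (1/7)·395 = 160.
Buyers' price falls by P* − Pb = 130 − 102 = 28; sellers' price rises by Ps − P* = 160 − 130 = 30.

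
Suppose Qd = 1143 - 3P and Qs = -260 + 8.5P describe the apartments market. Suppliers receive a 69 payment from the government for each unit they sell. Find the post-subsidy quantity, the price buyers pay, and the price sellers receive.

Pre-subsidy: 1143 - 3P = -260 + 8.5P gives P* = 122, Q* = 777.
With the subsidy, sellers receive Ps = Pb + 69 for each unit, where Pb is the price buyers pay.
Supply in terms of Pb becomes Qs = -260 + 8.5(Pb + 69) = 326.5 + 8.5Pb. Setting this equal to demand: 1143 - 3Pb = 326.5 + 8.5Pb, so Pb = 71.
Sellers receive Ps = 71 + 69 = 140; Q' = 1143 − 3·71 = 930.

Q' = 930; buyers pay 71; sellers receive 140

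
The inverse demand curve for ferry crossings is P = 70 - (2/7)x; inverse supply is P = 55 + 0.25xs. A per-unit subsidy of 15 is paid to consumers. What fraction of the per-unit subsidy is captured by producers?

Producer share = 7/15

Pre-subsidy: 70 - (2/7)x = 55 + 0.25x gives x* = 28 and P* = 62.
With the rebate, buyers effectively pay Pb = Ps − 15, where Ps is the price sellers receive.
On the curves, Pb = 70 - (2/7)x and Ps = 55 + 0.25x; the wedge Ps − Pb = 15 gives 55 + 0.25x − (70 - (2/7)x) = 15, so x' = 56.
Then Pb = 70 − (2/7)·56 = 54 and Ps = 55 + 0.25·56 = 69.
Buyers' price falls by P* − Pb = 62 − 54 = 8; sellers' price rises by Ps − P* = 69 − 62 = 7.
So producers capture 7/15 = 7/15 of each unit of subsidy.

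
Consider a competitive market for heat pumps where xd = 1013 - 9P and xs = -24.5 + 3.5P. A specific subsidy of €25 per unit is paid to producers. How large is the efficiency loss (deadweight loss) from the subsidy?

Deadweight loss = €787.5

Pre-subsidy: 1013 - 9P = -24.5 + 3.5P gives P* = 83, x* = 266.
With the subsidy, sellers receive Ps = Pb + 25 for each unit, where Pb is the price buyers pay.
Supply in terms of Pb becomes xs = -24.5 + 3.5(Pb + 25) = 63 + 3.5Pb. Setting this equal to demand: 1013 - 9Pb = 63 + 3.5Pb, so Pb = 76.
Sellers receive Ps = 76 + 25 = 101; x' = 1013 − 9·76 = 329.
The subsidy expands output by 329 − 266 = 63 past the efficient level; on those units the gap between marginal cost and willingness to pay runs from 0 up to 25.
DWL = ½ × 25 × 63 = 787.5.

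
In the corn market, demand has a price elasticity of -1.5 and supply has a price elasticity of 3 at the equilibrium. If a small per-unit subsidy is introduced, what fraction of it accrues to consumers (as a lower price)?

For a small subsidy around the equilibrium, the benefit split depends on the relative slopes, which at a point are proportional to the elasticities.
Buyer share = εs/(εs + |εd|) = 3/(3 + 1.5) = 2/3; seller share = |εd|/(εs + |εd|) = 1/3.

Consumer share = 2/3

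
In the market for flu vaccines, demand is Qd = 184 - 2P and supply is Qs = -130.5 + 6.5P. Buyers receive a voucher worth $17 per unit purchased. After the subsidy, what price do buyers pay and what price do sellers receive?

Pre-subsidy: 184 - 2P = -130.5 + 6.5P gives P* = 37, Q* = 110.
With the rebate, buyers effectively pay Pb = Ps − 17, where Ps is the price sellers receive.
Demand in terms of Ps becomes Qd = 184 − 2(Ps − 17) = 218 - 2Ps. Setting this equal to supply: 218 - 2Ps = -130.5 + 6.5Ps, so Ps = 41.
Buyers pay Pb = 41 − 17 = 24; Q' = -130.5 + 6.5·41 = 136.

Buyers pay $24; sellers receive $41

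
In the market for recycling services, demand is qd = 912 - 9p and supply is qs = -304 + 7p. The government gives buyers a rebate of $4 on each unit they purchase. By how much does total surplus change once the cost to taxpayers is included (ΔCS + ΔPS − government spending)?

Pre-subsidy: 912 - 9p = -304 + 7p gives p* = 76, q* = 228.
With the rebate, buyers effectively pay pb = ps − 4, where ps is the price sellers receive.
Demand in terms of ps becomes qd = 912 − 9(ps − 4) = 948 - 9ps. Setting this equal to supply: 948 - 9ps = -304 + 7ps, so ps = 78.25.
Buyers pay pb = 78.25 − 4 = 74.25; q' = -304 + 7·78.25 = 243.75.
ΔCS = ½(228 + 243.75)(76 − 74.25) = 412.78125; ΔPS = ½(228 + 243.75)(78.25 − 76) = 530.71875.
Government spending = 4 × 243.75 = 975.
Net change = 412.78125 + 530.71875 − 975 = -31.5. The loss equals the DWL triangle ½·4·15.75.

Net change in total surplus = -$31.5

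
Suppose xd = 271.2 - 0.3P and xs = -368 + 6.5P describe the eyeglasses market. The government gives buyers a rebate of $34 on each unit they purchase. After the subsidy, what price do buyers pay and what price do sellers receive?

Buyers pay $61.5; sellers receive $95.5

Pre-subsidy: 271.2 - 0.3P = -368 + 6.5P gives P* = 94, x* = 243.
With the rebate, buyers effectively pay Pb = Ps − 34, where Ps is the price sellers receive.
Demand in terms of Ps becomes xd = 271.2 − 0.3(Ps − 34) = 281.4 - 0.3Ps. Setting this equal to supply: 281.4 - 0.3Ps = -368 + 6.5Ps, so Ps = 95.5.
Buyers pay Pb = 95.5 − 34 = 61.5; x' = -368 + 6.5·95.5 = 252.75.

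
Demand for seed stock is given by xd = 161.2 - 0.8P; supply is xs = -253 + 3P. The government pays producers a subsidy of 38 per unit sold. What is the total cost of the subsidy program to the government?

Pre-subsidy: 161.2 - 0.8P = -253 + 3P gives P* = 109, x* = 74.
With the subsidy, sellers receive Ps = Pb + 38 for each unit, where Pb is the price buyers pay.
Supply in terms of Pb becomes xs = -253 + 3(Pb + 38) = -139 + 3Pb. Setting this equal to demand: 161.2 - 0.8Pb = -139 + 3Pb, so Pb = 79.
Sellers receive Ps = 79 + 38 = 117; x' = 161.2 − 0.8·79 = 98.
Government outlay = subsidy × quantity = 38 × 98 = 3724.

Government cost = 3724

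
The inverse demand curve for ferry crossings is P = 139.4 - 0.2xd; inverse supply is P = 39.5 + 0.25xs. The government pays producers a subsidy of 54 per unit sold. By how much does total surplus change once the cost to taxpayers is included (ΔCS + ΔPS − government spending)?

Net change in total surplus = -3240

Pre-subsidy: 139.4 - 0.2x = 39.5 + 0.25x gives x* = 222 and P* = 95.
With the subsidy, sellers receive Ps = Pb + 54 for each unit, where Pb is the price buyers pay.
On the curves, Pb = 139.4 - 0.2x and Ps = 39.5 + 0.25x; the wedge Ps − Pb = 54 gives 39.5 + 0.25x − (139.4 - 0.2x) = 54, so x' = 342.
Then Pb = 139.4 − 0.2·342 = 71 and Ps = 39.5 + 0.25·342 = 125.
ΔCS = ½(222 + 342)(95 − 71) = 6768; ΔPS = ½(222 + 342)(125 − 95) = 8460.
Government spending = 54 × 342 = 18468.
Net change = 6768 + 8460 − 18468 = -3240. The loss equals the DWL triangle ½·54·120.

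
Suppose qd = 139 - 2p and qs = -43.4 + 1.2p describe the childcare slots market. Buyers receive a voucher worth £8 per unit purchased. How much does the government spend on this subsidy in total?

Government cost = £248

Pre-subsidy: 139 - 2p = -43.4 + 1.2p gives p* = 57, q* = 25.
With the rebate, buyers effectively pay pb = ps − 8, where ps is the price sellers receive.
Demand in terms of ps becomes qd = 139 − 2(ps − 8) = 155 - 2ps. Setting this equal to supply: 155 - 2ps = -43.4 + 1.2ps, so ps = 62.
Buyers pay pb = 62 − 8 = 54; q' = -43.4 + 1.2·62 = 31.
Government outlay = subsidy × quantity = 8 × 31 = 248.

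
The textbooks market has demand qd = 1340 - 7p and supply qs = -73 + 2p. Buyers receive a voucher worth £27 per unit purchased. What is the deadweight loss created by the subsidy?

Deadweight loss = £567

Pre-subsidy: 1340 - 7p = -73 + 2p gives p* = 157, q* = 241.
With the rebate, buyers effectively pay pb = ps − 27, where ps is the price sellers receive.
Demand in terms of ps becomes qd = 1340 − 7(ps − 27) = 1529 - 7ps. Setting this equal to supply: 1529 - 7ps = -73 + 2ps, so ps = 178.
Buyers pay pb = 178 − 27 = 151; q' = -73 + 2·178 = 283.
The subsidy expands output by 283 − 241 = 42 past the efficient level; on those units the gap between marginal cost and willingness to pay runs from 0 up to 27.
DWL = ½ × 27 × 42 = 567.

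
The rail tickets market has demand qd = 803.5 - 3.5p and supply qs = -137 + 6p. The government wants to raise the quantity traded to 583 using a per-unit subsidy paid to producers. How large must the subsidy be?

At q = 583, invert demand for the buyer price: pb = (803.5 − 583)/3.5 = 63; invert supply for the seller price: ps = (583 − (-137))/6 = 120.
The subsidy must fill the gap: s = ps − pb = 120 − 63 = 57.

Required subsidy s = 57 per unit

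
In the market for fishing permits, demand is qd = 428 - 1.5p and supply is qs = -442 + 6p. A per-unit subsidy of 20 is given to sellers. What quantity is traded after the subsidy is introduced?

Pre-subsidy: 428 - 1.5p = -442 + 6p gives p* = 116, q* = 254.
With the subsidy, sellers receive ps = pb + 20 for each unit, where pb is the price buyers pay.
Supply in terms of pb becomes qs = -442 + 6(pb + 20) = -322 + 6pb. Setting this equal to demand: 428 - 1.5pb = -322 + 6pb, so pb = 100.
Sellers receive ps = 100 + 20 = 120; q' = 428 − 1.5·100 = 278.

q' = 278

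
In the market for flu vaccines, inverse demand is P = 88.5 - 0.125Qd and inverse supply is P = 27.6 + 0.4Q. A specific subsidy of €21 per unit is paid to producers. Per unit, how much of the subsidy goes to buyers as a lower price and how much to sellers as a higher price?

Pre-subsidy: 88.5 - 0.125Q = 27.6 + 0.4Q gives Q* = 116 and P* = 74.
With the subsidy, sellers receive Ps = Pb + 21 for each unit, where Pb is the price buyers pay.
On the curves, Pb = 88.5 - 0.125Q and Ps = 27.6 + 0.4Q; the wedge Ps − Pb = 21 gives 27.6 + 0.4Q − (88.5 - 0.125Q) = 21, so Q' = 156.
Then Pb = 88.5 − 0.125·156 = 69 and Ps = 27.6 + 0.4·156 = 90.
Buyers' price falls by P* − Pb = 74 − 69 = 5; sellers' price rises by Ps − P* = 90 − 74 = 16.

Buyers gain €5 per unit; sellers gain €16 per unit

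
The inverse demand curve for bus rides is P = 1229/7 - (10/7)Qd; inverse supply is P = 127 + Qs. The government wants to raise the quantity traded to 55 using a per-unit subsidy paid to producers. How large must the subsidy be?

Required subsidy s = 85 per unit

At Q = 55, from the demand curve buyers pay Pb = 1229/7 − (10/7)·55 = 97; from the supply curve sellers need Ps = 127 + 1·55 = 182.
The subsidy must fill the gap: s = Ps − Pb = 182 − 97 = 85.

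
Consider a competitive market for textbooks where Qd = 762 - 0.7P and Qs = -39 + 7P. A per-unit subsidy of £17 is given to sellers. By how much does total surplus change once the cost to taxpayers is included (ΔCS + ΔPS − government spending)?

Pre-subsidy: 762 - 0.7P = -39 + 7P gives P* = 8010/77, Q* = 7581/11.
With the subsidy, sellers receive Ps = Pb + 17 for each unit, where Pb is the price buyers pay.
Supply in terms of Pb becomes Qs = -39 + 7(Pb + 17) = 80 + 7Pb. Setting this equal to demand: 762 - 0.7Pb = 80 + 7Pb, so Pb = 620/7.
Sellers receive Ps = 620/7 + 17 = 739/7; Q' = 762 − 0.7·(620/7) = 700.
ΔCS = ½(7581/11 + 700)(8010/77 − 620/7) = 1298885/121; ΔPS = ½(7581/11 + 700)(739/7 − 8010/77) = 259777/242.
Government spending = 17 × 700 = 11900.
Net change = 1298885/121 + 259777/242 − 11900 = -2023/22. The loss equals the DWL triangle ½·17·119/11.

Net change in total surplus = -2023/22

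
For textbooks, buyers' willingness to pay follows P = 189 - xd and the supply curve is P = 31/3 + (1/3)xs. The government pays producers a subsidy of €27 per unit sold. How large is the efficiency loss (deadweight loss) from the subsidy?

Pre-subsidy: 189 - x = 31/3 + (1/3)x gives x* = 134 and P* = 55.
With the subsidy, sellers receive Ps = Pb + 27 for each unit, where Pb is the price buyers pay.
On the curves, Pb = 189 - x and Ps = 31/3 + (1/3)x; the wedge Ps − Pb = 27 gives 31/3 + (1/3)x − (189 - x) = 27, so x' = 154.25.
Then Pb = 189 − 1·154.25 = 34.75 and Ps = 31/3 + (1/3)·154.25 = 61.75.
The subsidy expands output by 154.25 − 134 = 20.25 past the efficient level; on those units the gap between marginal cost and willingness to pay runs from 0 up to 27.
DWL = ½ × 27 × 20.25 = 273.375.

Deadweight loss = €273.375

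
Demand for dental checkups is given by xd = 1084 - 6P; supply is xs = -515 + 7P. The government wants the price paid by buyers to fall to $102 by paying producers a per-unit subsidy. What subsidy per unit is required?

Required subsidy s = $39 per unit

At a buyer price of 102, quantity demanded is 1084 − 6·102 = 472.
Sellers supply 472 only when they receive Ps with -515 + 7·Ps = 472, i.e. Ps = 141.
s = Ps − Pb = 141 − 102 = 39.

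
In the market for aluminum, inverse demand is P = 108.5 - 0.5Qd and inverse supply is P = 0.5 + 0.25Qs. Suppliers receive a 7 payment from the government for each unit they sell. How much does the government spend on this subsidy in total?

Government cost = 3220/3

Pre-subsidy: 108.5 - 0.5Q = 0.5 + 0.25Q gives Q* = 144 and P* = 36.5.
With the subsidy, sellers receive Ps = Pb + 7 for each unit, where Pb is the price buyers pay.
On the curves, Pb = 108.5 - 0.5Q and Ps = 0.5 + 0.25Q; the wedge Ps − Pb = 7 gives 0.5 + 0.25Q − (108.5 - 0.5Q) = 7, so Q' = 460/3.
Then Pb = 108.5 − 0.5·(460/3) = 191/6 and Ps = 0.5 + 0.25·(460/3) = 233/6.
Government outlay = subsidy × quantity = 7 × 460/3 = 3220/3.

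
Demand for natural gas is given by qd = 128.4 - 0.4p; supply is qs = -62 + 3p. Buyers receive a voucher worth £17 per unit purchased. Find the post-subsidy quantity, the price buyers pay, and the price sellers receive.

q' = 112; buyers pay £41; sellers receive £58

Pre-subsidy: 128.4 - 0.4p = -62 + 3p gives p* = 56, q* = 106.
With the rebate, buyers effectively pay pb = ps − 17, where ps is the price sellers receive.
Demand in terms of ps becomes qd = 128.4 − 0.4(ps − 17) = 135.2 - 0.4ps. Setting this equal to supply: 135.2 - 0.4ps = -62 + 3ps, so ps = 58.
Buyers pay pb = 58 − 17 = 41; q' = -62 + 3·58 = 112.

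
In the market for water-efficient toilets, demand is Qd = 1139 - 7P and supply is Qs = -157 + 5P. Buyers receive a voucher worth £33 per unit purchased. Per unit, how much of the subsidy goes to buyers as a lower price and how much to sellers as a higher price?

Buyers gain £13.75 per unit; sellers gain £19.25 per unit

Pre-subsidy: 1139 - 7P = -157 + 5P gives P* = 108, Q* = 383.
With the rebate, buyers effectively pay Pb = Ps − 33, where Ps is the price sellers receive.
Demand in terms of Ps becomes Qd = 1139 − 7(Ps − 33) = 1370 - 7Ps. Setting this equal to supply: 1370 - 7Ps = -157 + 5Ps, so Ps = 127.25.
Buyers pay Pb = 127.25 − 33 = 94.25; Q' = -157 + 5·127.25 = 479.25.
Buyers' price falls by P* − Pb = 108 − 94.25 = 13.75; sellers' price rises by Ps − P* = 127.25 − 108 = 19.25.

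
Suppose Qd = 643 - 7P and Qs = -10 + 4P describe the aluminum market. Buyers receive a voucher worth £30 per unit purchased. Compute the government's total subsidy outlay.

Government cost = 100260/11

Pre-subsidy: 643 - 7P = -10 + 4P gives P* = 653/11, Q* = 2502/11.
With the rebate, buyers effectively pay Pb = Ps − 30, where Ps is the price sellers receive.
Demand in terms of Ps becomes Qd = 643 − 7(Ps − 30) = 853 - 7Ps. Setting this equal to supply: 853 - 7Ps = -10 + 4Ps, so Ps = 863/11.
Buyers pay Pb = 863/11 − 30 = 533/11; Q' = -10 + 4·(863/11) = 3342/11.
Government outlay = subsidy × quantity = 30 × 3342/11 = 100260/11.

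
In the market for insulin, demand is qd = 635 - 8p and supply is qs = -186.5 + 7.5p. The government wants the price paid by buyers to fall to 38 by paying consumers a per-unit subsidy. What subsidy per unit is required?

At a buyer price of 38, quantity demanded is 635 − 8·38 = 331.
Sellers supply 331 only when they receive ps with -186.5 + 7.5·ps = 331, i.e. ps = 69.
s = ps − pb = 69 − 38 = 31.

Required subsidy s = 31 per unit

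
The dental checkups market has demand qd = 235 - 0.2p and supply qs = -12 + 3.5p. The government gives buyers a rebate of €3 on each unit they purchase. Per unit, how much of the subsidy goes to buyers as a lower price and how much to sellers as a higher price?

Pre-subsidy: 235 - 0.2p = -12 + 3.5p gives p* = 2470/37, q* = 8201/37.
With the rebate, buyers effectively pay pb = ps − 3, where ps is the price sellers receive.
Demand in terms of ps becomes qd = 235 − 0.2(ps − 3) = 235.6 - 0.2ps. Setting this equal to supply: 235.6 - 0.2ps = -12 + 3.5ps, so ps = 2476/37.
Buyers pay pb = 2476/37 − 3 = 2365/37; q' = -12 + 3.5·(2476/37) = 8222/37.
Buyers' price falls by p* − pb = 2470/37 − 2365/37 = 105/37; sellers' price rises by ps − p* = 2476/37 − 2470/37 = 6/37.

Buyers gain 105/37 per unit; sellers gain 6/37 per unit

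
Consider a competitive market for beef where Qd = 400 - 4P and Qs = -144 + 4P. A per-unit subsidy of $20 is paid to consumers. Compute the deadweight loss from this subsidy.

Pre-subsidy: 400 - 4P = -144 + 4P gives P* = 68, Q* = 128.
With the rebate, buyers effectively pay Pb = Ps − 20, where Ps is the price sellers receive.
Demand in terms of Ps becomes Qd = 400 − 4(Ps − 20) = 480 - 4Ps. Setting this equal to supply: 480 - 4Ps = -144 + 4Ps, so Ps = 78.
Buyers pay Pb = 78 − 20 = 58; Q' = -144 + 4·78 = 168.
The subsidy expands output by 168 − 128 = 40 past the efficient level; on those units the gap between marginal cost and willingness to pay runs from 0 up to 20.
DWL = ½ × 20 × 40 = 400.

Deadweight loss = $400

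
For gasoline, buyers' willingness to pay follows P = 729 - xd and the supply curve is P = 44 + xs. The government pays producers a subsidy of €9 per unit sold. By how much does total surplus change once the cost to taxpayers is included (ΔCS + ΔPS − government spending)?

Net change in total surplus = -€20.25

Pre-subsidy: 729 - x = 44 + x gives x* = 342.5 and P* = 386.5.
With the subsidy, sellers receive Ps = Pb + 9 for each unit, where Pb is the price buyers pay.
On the curves, Pb = 729 - x and Ps = 44 + x; the wedge Ps − Pb = 9 gives 44 + x − (729 - x) = 9, so x' = 347.
Then Pb = 729 − 1·347 = 382 and Ps = 44 + 1·347 = 391.
ΔCS = ½(342.5 + 347)(386.5 − 382) = 1551.375; ΔPS = ½(342.5 + 347)(391 − 386.5) = 1551.375.
Government spending = 9 × 347 = 3123.
Net change = 1551.375 + 1551.375 − 3123 = -20.25. The loss equals the DWL triangle ½·9·4.5.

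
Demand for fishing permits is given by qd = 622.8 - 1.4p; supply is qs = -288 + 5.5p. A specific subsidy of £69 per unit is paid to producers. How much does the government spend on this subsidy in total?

Pre-subsidy: 622.8 - 1.4p = -288 + 5.5p gives p* = 132, q* = 438.
With the subsidy, sellers receive ps = pb + 69 for each unit, where pb is the price buyers pay.
Supply in terms of pb becomes qs = -288 + 5.5(pb + 69) = 91.5 + 5.5pb. Setting this equal to demand: 622.8 - 1.4pb = 91.5 + 5.5pb, so pb = 77.
Sellers receive ps = 77 + 69 = 146; q' = 622.8 − 1.4·77 = 515.
Government outlay = subsidy × quantity = 69 × 515 = 35535.

Government cost = £35535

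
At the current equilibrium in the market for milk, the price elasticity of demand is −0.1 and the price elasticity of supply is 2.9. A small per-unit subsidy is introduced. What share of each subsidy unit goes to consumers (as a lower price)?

For a small subsidy around the equilibrium, the benefit split depends on the relative slopes, which at a point are proportional to the elasticities.
Buyer share = εs/(εs + |εd|) = 2.9/(2.9 + 0.1) = 29/30; seller share = |εd|/(εs + |εd|) = 1/30.

Consumer share = 29/30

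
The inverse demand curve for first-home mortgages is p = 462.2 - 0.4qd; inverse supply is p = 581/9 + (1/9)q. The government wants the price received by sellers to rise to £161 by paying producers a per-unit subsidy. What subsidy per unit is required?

Required subsidy s = £46 per unit

At a seller price of 161, quantity supplied is -581 + 9·161 = 868.
Buyers absorb 868 only when they pay pb = 462.2 − 0.4·868 = 115.
s = ps − pb = 161 − 115 = 46.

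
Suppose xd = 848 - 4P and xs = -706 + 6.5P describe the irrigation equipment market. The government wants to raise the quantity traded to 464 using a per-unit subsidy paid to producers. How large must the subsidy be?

Required subsidy s = 84 per unit

At x = 464, invert demand for the buyer price: Pb = (848 − 464)/4 = 96; invert supply for the seller price: Ps = (464 − (-706))/6.5 = 180.
The subsidy must fill the gap: s = Ps − Pb = 180 − 96 = 84.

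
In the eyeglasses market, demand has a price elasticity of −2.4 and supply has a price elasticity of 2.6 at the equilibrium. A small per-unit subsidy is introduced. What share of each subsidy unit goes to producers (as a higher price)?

For a small subsidy around the equilibrium, the benefit split depends on the relative slopes, which at a point are proportional to the elasticities.
Buyer share = εs/(εs + |εd|) = 2.6/(2.6 + 2.4) = 0.52; seller share = |εd|/(εs + |εd|) = 0.48.
So producers capture 0.48 of the subsidy.

Producer share = 0.48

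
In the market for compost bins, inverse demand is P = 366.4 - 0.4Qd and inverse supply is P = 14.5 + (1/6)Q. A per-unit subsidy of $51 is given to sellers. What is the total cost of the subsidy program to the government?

Pre-subsidy: 366.4 - 0.4Q = 14.5 + (1/6)Q gives Q* = 621 and P* = 118.
With the subsidy, sellers receive Ps = Pb + 51 for each unit, where Pb is the price buyers pay.
On the curves, Pb = 366.4 - 0.4Q and Ps = 14.5 + (1/6)Q; the wedge Ps − Pb = 51 gives 14.5 + (1/6)Q − (366.4 - 0.4Q) = 51, so Q' = 711.
Then Pb = 366.4 − 0.4·711 = 82 and Ps = 14.5 + (1/6)·711 = 133.
Government outlay = subsidy × quantity = 51 × 711 = 36261.

Government cost = $36261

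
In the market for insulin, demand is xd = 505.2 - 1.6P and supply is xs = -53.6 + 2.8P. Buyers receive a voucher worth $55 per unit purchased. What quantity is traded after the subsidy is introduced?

Pre-subsidy: 505.2 - 1.6P = -53.6 + 2.8P gives P* = 127, x* = 302.
With the rebate, buyers effectively pay Pb = Ps − 55, where Ps is the price sellers receive.
Demand in terms of Ps becomes xd = 505.2 − 1.6(Ps − 55) = 593.2 - 1.6Ps. Setting this equal to supply: 593.2 - 1.6Ps = -53.6 + 2.8Ps, so Ps = 147.
Buyers pay Pb = 147 − 55 = 92; x' = -53.6 + 2.8·147 = 358.

x' = 358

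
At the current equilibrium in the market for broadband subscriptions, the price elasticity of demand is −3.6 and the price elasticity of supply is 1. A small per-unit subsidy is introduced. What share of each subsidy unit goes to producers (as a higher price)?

Producer share = 18/23

For a small subsidy around the equilibrium, the benefit split depends on the relative slopes, which at a point are proportional to the elasticities.
Buyer share = εs/(εs + |εd|) = 1/(1 + 3.6) = 5/23; seller share = |εd|/(εs + |εd|) = 18/23.
So producers capture 18/23 of the subsidy.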